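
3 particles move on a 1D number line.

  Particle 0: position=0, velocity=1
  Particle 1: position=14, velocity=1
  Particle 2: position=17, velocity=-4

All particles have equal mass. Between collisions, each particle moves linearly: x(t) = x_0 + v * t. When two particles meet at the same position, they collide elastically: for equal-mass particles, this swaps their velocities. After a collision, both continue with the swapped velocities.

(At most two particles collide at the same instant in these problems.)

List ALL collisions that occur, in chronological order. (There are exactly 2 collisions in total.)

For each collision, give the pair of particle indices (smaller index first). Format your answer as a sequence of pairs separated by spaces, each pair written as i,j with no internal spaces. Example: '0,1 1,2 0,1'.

Answer: 1,2 0,1

Derivation:
Collision at t=3/5: particles 1 and 2 swap velocities; positions: p0=3/5 p1=73/5 p2=73/5; velocities now: v0=1 v1=-4 v2=1
Collision at t=17/5: particles 0 and 1 swap velocities; positions: p0=17/5 p1=17/5 p2=87/5; velocities now: v0=-4 v1=1 v2=1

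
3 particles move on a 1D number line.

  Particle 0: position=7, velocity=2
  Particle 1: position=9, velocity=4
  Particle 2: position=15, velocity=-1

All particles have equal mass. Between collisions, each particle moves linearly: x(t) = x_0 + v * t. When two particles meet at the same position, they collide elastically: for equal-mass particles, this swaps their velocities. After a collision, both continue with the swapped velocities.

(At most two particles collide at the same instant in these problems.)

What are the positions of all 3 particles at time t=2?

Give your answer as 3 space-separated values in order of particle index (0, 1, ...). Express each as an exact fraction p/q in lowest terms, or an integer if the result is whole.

Collision at t=6/5: particles 1 and 2 swap velocities; positions: p0=47/5 p1=69/5 p2=69/5; velocities now: v0=2 v1=-1 v2=4
Advance to t=2 (no further collisions before then); velocities: v0=2 v1=-1 v2=4; positions = 11 13 17

Answer: 11 13 17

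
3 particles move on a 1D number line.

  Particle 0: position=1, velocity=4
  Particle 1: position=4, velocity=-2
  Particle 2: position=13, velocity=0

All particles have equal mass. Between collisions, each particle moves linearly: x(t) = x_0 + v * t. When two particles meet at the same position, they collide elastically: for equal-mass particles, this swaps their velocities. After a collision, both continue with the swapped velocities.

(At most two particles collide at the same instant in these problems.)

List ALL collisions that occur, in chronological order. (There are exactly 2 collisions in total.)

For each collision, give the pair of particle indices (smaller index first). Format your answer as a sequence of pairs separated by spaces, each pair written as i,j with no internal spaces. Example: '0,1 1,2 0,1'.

Collision at t=1/2: particles 0 and 1 swap velocities; positions: p0=3 p1=3 p2=13; velocities now: v0=-2 v1=4 v2=0
Collision at t=3: particles 1 and 2 swap velocities; positions: p0=-2 p1=13 p2=13; velocities now: v0=-2 v1=0 v2=4

Answer: 0,1 1,2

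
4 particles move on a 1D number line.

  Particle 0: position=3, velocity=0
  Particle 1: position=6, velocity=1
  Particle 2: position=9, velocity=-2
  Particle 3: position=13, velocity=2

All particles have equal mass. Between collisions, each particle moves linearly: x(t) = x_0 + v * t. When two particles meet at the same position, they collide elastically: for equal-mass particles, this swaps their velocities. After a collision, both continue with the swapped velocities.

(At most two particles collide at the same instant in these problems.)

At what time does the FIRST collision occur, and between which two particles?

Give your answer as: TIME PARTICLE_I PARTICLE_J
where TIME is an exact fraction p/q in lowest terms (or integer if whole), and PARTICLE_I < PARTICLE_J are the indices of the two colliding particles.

Pair (0,1): pos 3,6 vel 0,1 -> not approaching (rel speed -1 <= 0)
Pair (1,2): pos 6,9 vel 1,-2 -> gap=3, closing at 3/unit, collide at t=1
Pair (2,3): pos 9,13 vel -2,2 -> not approaching (rel speed -4 <= 0)
Earliest collision: t=1 between 1 and 2

Answer: 1 1 2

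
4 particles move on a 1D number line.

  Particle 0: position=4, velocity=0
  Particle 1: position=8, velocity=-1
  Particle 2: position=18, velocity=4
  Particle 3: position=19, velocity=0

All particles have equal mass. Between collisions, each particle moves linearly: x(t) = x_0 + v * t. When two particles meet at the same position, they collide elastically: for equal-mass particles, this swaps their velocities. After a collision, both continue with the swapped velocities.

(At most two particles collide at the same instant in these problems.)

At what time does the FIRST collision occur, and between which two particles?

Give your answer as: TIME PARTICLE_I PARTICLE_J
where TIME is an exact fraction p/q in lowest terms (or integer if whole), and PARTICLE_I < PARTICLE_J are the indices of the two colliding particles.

Pair (0,1): pos 4,8 vel 0,-1 -> gap=4, closing at 1/unit, collide at t=4
Pair (1,2): pos 8,18 vel -1,4 -> not approaching (rel speed -5 <= 0)
Pair (2,3): pos 18,19 vel 4,0 -> gap=1, closing at 4/unit, collide at t=1/4
Earliest collision: t=1/4 between 2 and 3

Answer: 1/4 2 3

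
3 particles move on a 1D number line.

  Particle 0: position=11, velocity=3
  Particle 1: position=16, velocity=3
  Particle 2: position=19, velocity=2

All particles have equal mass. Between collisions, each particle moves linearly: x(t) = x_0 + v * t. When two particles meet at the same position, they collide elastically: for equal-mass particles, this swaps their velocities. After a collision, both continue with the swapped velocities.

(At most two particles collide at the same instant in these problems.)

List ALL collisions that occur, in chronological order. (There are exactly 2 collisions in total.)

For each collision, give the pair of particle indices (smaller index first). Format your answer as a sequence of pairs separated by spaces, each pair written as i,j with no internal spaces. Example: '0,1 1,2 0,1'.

Answer: 1,2 0,1

Derivation:
Collision at t=3: particles 1 and 2 swap velocities; positions: p0=20 p1=25 p2=25; velocities now: v0=3 v1=2 v2=3
Collision at t=8: particles 0 and 1 swap velocities; positions: p0=35 p1=35 p2=40; velocities now: v0=2 v1=3 v2=3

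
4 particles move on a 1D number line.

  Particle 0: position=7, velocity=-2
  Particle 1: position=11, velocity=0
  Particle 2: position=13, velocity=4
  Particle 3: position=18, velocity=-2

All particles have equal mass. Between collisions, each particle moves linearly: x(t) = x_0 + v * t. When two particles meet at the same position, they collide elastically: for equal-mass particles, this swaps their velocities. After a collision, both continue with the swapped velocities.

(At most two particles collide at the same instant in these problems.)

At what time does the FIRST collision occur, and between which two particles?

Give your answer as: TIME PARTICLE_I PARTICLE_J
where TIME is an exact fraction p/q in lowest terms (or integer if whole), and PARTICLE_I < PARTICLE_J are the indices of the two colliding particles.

Answer: 5/6 2 3

Derivation:
Pair (0,1): pos 7,11 vel -2,0 -> not approaching (rel speed -2 <= 0)
Pair (1,2): pos 11,13 vel 0,4 -> not approaching (rel speed -4 <= 0)
Pair (2,3): pos 13,18 vel 4,-2 -> gap=5, closing at 6/unit, collide at t=5/6
Earliest collision: t=5/6 between 2 and 3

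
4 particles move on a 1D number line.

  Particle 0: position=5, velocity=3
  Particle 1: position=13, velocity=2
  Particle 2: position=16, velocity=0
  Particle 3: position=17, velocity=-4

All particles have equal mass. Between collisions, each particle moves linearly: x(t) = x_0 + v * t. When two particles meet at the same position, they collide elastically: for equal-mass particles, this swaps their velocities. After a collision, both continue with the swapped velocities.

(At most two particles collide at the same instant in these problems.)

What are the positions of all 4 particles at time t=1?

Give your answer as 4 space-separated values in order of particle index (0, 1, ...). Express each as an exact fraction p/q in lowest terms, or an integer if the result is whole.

Collision at t=1/4: particles 2 and 3 swap velocities; positions: p0=23/4 p1=27/2 p2=16 p3=16; velocities now: v0=3 v1=2 v2=-4 v3=0
Collision at t=2/3: particles 1 and 2 swap velocities; positions: p0=7 p1=43/3 p2=43/3 p3=16; velocities now: v0=3 v1=-4 v2=2 v3=0
Advance to t=1 (no further collisions before then); velocities: v0=3 v1=-4 v2=2 v3=0; positions = 8 13 15 16

Answer: 8 13 15 16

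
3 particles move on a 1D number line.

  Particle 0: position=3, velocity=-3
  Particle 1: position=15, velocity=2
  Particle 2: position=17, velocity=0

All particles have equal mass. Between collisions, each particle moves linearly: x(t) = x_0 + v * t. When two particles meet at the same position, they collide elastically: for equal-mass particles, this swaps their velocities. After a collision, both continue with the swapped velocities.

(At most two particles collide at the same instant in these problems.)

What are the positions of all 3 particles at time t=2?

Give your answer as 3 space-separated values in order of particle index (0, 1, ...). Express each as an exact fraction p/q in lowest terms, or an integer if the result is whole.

Answer: -3 17 19

Derivation:
Collision at t=1: particles 1 and 2 swap velocities; positions: p0=0 p1=17 p2=17; velocities now: v0=-3 v1=0 v2=2
Advance to t=2 (no further collisions before then); velocities: v0=-3 v1=0 v2=2; positions = -3 17 19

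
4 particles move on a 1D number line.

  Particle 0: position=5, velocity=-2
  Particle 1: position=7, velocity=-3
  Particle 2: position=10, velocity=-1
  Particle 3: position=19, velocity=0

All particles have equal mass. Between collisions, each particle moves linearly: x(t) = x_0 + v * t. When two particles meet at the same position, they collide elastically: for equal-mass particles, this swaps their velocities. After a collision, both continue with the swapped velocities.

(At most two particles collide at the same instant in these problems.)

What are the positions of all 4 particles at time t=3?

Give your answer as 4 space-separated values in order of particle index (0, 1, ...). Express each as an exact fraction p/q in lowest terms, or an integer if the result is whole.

Answer: -2 -1 7 19

Derivation:
Collision at t=2: particles 0 and 1 swap velocities; positions: p0=1 p1=1 p2=8 p3=19; velocities now: v0=-3 v1=-2 v2=-1 v3=0
Advance to t=3 (no further collisions before then); velocities: v0=-3 v1=-2 v2=-1 v3=0; positions = -2 -1 7 19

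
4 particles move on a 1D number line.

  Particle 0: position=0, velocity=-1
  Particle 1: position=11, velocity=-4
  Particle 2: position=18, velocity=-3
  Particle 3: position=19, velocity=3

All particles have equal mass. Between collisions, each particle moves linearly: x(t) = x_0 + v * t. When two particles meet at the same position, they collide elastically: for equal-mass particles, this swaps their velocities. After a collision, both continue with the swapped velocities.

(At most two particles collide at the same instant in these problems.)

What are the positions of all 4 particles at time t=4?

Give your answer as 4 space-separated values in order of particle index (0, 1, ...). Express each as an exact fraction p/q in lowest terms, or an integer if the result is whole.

Answer: -5 -4 6 31

Derivation:
Collision at t=11/3: particles 0 and 1 swap velocities; positions: p0=-11/3 p1=-11/3 p2=7 p3=30; velocities now: v0=-4 v1=-1 v2=-3 v3=3
Advance to t=4 (no further collisions before then); velocities: v0=-4 v1=-1 v2=-3 v3=3; positions = -5 -4 6 31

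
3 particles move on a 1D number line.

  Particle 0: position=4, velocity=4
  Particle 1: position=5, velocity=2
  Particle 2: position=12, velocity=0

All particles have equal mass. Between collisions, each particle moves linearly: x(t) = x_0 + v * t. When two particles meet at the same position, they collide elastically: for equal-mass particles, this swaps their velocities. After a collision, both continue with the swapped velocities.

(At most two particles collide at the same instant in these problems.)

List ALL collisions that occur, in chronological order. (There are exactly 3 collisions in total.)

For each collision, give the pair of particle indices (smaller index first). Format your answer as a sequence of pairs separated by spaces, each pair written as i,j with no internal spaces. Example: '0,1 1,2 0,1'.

Collision at t=1/2: particles 0 and 1 swap velocities; positions: p0=6 p1=6 p2=12; velocities now: v0=2 v1=4 v2=0
Collision at t=2: particles 1 and 2 swap velocities; positions: p0=9 p1=12 p2=12; velocities now: v0=2 v1=0 v2=4
Collision at t=7/2: particles 0 and 1 swap velocities; positions: p0=12 p1=12 p2=18; velocities now: v0=0 v1=2 v2=4

Answer: 0,1 1,2 0,1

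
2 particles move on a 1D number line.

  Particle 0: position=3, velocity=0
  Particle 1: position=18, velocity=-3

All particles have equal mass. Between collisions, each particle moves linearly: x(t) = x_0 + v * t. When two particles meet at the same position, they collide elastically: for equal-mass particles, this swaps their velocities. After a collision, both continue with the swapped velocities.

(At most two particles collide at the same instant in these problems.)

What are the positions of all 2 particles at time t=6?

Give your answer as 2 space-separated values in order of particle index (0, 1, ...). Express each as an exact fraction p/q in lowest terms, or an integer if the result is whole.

Answer: 0 3

Derivation:
Collision at t=5: particles 0 and 1 swap velocities; positions: p0=3 p1=3; velocities now: v0=-3 v1=0
Advance to t=6 (no further collisions before then); velocities: v0=-3 v1=0; positions = 0 3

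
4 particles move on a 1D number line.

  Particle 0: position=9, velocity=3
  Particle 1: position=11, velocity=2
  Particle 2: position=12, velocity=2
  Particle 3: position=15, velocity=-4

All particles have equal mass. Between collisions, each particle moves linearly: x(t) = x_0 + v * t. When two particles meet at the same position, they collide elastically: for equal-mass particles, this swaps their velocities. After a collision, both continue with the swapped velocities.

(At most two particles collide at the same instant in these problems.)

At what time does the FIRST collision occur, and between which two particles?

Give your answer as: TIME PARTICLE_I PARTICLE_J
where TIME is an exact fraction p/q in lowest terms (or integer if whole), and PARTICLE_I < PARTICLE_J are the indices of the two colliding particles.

Pair (0,1): pos 9,11 vel 3,2 -> gap=2, closing at 1/unit, collide at t=2
Pair (1,2): pos 11,12 vel 2,2 -> not approaching (rel speed 0 <= 0)
Pair (2,3): pos 12,15 vel 2,-4 -> gap=3, closing at 6/unit, collide at t=1/2
Earliest collision: t=1/2 between 2 and 3

Answer: 1/2 2 3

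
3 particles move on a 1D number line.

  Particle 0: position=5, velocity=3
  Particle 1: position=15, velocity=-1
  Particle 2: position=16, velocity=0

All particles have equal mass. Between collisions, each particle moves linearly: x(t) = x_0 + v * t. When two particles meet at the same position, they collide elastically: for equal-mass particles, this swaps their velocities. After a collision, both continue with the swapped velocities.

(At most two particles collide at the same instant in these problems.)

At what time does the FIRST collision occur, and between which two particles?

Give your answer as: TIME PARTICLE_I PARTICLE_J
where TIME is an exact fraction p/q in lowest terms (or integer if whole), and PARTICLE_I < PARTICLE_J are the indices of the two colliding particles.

Pair (0,1): pos 5,15 vel 3,-1 -> gap=10, closing at 4/unit, collide at t=5/2
Pair (1,2): pos 15,16 vel -1,0 -> not approaching (rel speed -1 <= 0)
Earliest collision: t=5/2 between 0 and 1

Answer: 5/2 0 1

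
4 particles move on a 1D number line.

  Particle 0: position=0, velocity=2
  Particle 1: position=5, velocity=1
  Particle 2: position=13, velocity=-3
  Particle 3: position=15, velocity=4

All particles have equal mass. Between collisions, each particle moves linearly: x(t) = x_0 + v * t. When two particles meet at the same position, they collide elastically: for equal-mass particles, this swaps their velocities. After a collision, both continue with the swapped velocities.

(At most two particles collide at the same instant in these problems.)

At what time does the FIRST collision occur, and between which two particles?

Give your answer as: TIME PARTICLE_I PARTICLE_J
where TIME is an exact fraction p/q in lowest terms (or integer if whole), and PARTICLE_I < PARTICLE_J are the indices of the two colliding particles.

Answer: 2 1 2

Derivation:
Pair (0,1): pos 0,5 vel 2,1 -> gap=5, closing at 1/unit, collide at t=5
Pair (1,2): pos 5,13 vel 1,-3 -> gap=8, closing at 4/unit, collide at t=2
Pair (2,3): pos 13,15 vel -3,4 -> not approaching (rel speed -7 <= 0)
Earliest collision: t=2 between 1 and 2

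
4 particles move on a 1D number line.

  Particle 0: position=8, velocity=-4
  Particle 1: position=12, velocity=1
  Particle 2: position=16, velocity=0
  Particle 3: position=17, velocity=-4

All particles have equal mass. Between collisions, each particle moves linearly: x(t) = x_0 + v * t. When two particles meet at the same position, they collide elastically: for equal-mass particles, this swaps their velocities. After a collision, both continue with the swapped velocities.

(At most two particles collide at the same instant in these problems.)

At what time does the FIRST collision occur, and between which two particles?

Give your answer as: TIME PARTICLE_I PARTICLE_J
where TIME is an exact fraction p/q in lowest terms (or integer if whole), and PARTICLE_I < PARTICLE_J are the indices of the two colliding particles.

Pair (0,1): pos 8,12 vel -4,1 -> not approaching (rel speed -5 <= 0)
Pair (1,2): pos 12,16 vel 1,0 -> gap=4, closing at 1/unit, collide at t=4
Pair (2,3): pos 16,17 vel 0,-4 -> gap=1, closing at 4/unit, collide at t=1/4
Earliest collision: t=1/4 between 2 and 3

Answer: 1/4 2 3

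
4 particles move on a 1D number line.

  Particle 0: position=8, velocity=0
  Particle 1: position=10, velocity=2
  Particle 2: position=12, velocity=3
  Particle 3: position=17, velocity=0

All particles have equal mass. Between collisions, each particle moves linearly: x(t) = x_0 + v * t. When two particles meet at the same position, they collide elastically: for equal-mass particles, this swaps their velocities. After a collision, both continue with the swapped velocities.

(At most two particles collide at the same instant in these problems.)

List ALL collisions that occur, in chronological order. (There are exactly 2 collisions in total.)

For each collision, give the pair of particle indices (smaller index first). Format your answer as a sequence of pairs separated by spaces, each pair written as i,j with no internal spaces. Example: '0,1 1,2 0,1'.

Answer: 2,3 1,2

Derivation:
Collision at t=5/3: particles 2 and 3 swap velocities; positions: p0=8 p1=40/3 p2=17 p3=17; velocities now: v0=0 v1=2 v2=0 v3=3
Collision at t=7/2: particles 1 and 2 swap velocities; positions: p0=8 p1=17 p2=17 p3=45/2; velocities now: v0=0 v1=0 v2=2 v3=3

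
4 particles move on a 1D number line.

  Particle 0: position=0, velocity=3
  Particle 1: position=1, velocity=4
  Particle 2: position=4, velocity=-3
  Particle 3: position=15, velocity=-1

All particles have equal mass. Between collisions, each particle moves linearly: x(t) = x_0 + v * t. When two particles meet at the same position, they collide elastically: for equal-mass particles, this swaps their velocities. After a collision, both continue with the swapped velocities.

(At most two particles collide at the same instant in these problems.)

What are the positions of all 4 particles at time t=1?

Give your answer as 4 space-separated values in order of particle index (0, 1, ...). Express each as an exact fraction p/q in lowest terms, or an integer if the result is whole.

Answer: 1 3 5 14

Derivation:
Collision at t=3/7: particles 1 and 2 swap velocities; positions: p0=9/7 p1=19/7 p2=19/7 p3=102/7; velocities now: v0=3 v1=-3 v2=4 v3=-1
Collision at t=2/3: particles 0 and 1 swap velocities; positions: p0=2 p1=2 p2=11/3 p3=43/3; velocities now: v0=-3 v1=3 v2=4 v3=-1
Advance to t=1 (no further collisions before then); velocities: v0=-3 v1=3 v2=4 v3=-1; positions = 1 3 5 14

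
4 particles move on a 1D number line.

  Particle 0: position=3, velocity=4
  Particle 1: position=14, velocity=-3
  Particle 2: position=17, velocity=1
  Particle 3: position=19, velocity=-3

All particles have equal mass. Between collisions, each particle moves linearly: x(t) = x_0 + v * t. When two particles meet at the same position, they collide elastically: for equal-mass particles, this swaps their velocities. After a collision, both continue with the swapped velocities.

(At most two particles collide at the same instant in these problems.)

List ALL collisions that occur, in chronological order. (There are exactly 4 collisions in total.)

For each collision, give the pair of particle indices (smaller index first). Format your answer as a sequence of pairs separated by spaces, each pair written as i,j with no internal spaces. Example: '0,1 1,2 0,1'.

Collision at t=1/2: particles 2 and 3 swap velocities; positions: p0=5 p1=25/2 p2=35/2 p3=35/2; velocities now: v0=4 v1=-3 v2=-3 v3=1
Collision at t=11/7: particles 0 and 1 swap velocities; positions: p0=65/7 p1=65/7 p2=100/7 p3=130/7; velocities now: v0=-3 v1=4 v2=-3 v3=1
Collision at t=16/7: particles 1 and 2 swap velocities; positions: p0=50/7 p1=85/7 p2=85/7 p3=135/7; velocities now: v0=-3 v1=-3 v2=4 v3=1
Collision at t=14/3: particles 2 and 3 swap velocities; positions: p0=0 p1=5 p2=65/3 p3=65/3; velocities now: v0=-3 v1=-3 v2=1 v3=4

Answer: 2,3 0,1 1,2 2,3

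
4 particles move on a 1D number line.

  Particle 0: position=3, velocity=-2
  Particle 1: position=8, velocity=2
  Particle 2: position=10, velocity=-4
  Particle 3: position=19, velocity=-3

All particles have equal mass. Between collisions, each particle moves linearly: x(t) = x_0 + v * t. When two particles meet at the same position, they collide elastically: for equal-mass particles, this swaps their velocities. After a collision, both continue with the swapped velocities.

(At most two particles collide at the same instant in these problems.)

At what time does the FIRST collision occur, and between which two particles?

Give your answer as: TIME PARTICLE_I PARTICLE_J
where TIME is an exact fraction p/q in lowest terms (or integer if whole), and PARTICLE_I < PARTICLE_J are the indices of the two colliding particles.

Answer: 1/3 1 2

Derivation:
Pair (0,1): pos 3,8 vel -2,2 -> not approaching (rel speed -4 <= 0)
Pair (1,2): pos 8,10 vel 2,-4 -> gap=2, closing at 6/unit, collide at t=1/3
Pair (2,3): pos 10,19 vel -4,-3 -> not approaching (rel speed -1 <= 0)
Earliest collision: t=1/3 between 1 and 2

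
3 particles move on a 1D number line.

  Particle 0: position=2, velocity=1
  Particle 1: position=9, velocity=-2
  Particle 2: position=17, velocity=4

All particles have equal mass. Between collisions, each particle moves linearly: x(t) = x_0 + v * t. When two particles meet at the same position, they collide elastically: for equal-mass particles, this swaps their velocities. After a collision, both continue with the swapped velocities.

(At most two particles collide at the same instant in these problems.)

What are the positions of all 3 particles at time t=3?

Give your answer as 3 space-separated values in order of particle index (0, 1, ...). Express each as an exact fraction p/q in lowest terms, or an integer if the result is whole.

Collision at t=7/3: particles 0 and 1 swap velocities; positions: p0=13/3 p1=13/3 p2=79/3; velocities now: v0=-2 v1=1 v2=4
Advance to t=3 (no further collisions before then); velocities: v0=-2 v1=1 v2=4; positions = 3 5 29

Answer: 3 5 29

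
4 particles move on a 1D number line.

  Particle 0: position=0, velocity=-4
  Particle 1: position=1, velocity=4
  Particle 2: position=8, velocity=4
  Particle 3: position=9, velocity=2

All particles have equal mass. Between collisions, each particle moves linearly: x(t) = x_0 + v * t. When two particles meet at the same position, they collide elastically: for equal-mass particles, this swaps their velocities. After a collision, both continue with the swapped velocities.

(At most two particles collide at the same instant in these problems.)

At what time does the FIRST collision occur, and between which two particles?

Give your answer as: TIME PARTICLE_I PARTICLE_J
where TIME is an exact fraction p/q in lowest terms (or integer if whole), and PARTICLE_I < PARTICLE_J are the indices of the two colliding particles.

Answer: 1/2 2 3

Derivation:
Pair (0,1): pos 0,1 vel -4,4 -> not approaching (rel speed -8 <= 0)
Pair (1,2): pos 1,8 vel 4,4 -> not approaching (rel speed 0 <= 0)
Pair (2,3): pos 8,9 vel 4,2 -> gap=1, closing at 2/unit, collide at t=1/2
Earliest collision: t=1/2 between 2 and 3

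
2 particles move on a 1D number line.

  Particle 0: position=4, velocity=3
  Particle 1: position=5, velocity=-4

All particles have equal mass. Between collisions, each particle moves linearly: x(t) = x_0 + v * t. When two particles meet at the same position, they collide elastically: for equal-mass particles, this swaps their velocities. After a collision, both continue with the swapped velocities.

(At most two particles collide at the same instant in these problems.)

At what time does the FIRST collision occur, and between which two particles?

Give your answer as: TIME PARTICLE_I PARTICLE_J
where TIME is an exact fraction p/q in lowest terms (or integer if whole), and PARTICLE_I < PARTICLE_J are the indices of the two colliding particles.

Pair (0,1): pos 4,5 vel 3,-4 -> gap=1, closing at 7/unit, collide at t=1/7
Earliest collision: t=1/7 between 0 and 1

Answer: 1/7 0 1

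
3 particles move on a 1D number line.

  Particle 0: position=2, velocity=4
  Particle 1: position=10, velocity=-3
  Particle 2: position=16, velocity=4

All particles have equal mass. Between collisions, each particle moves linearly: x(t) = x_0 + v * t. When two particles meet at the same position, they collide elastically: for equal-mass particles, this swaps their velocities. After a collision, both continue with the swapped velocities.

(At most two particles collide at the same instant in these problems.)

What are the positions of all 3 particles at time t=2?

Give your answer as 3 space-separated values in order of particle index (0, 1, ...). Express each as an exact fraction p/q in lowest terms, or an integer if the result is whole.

Answer: 4 10 24

Derivation:
Collision at t=8/7: particles 0 and 1 swap velocities; positions: p0=46/7 p1=46/7 p2=144/7; velocities now: v0=-3 v1=4 v2=4
Advance to t=2 (no further collisions before then); velocities: v0=-3 v1=4 v2=4; positions = 4 10 24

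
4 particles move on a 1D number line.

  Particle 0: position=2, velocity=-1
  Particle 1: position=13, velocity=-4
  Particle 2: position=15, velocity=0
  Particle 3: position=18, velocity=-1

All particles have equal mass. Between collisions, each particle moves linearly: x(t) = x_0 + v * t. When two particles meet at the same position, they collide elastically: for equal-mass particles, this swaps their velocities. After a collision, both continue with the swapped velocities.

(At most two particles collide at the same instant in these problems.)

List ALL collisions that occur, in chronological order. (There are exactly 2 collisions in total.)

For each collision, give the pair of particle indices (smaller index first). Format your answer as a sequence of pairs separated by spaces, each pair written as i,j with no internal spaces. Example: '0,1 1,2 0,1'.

Collision at t=3: particles 2 and 3 swap velocities; positions: p0=-1 p1=1 p2=15 p3=15; velocities now: v0=-1 v1=-4 v2=-1 v3=0
Collision at t=11/3: particles 0 and 1 swap velocities; positions: p0=-5/3 p1=-5/3 p2=43/3 p3=15; velocities now: v0=-4 v1=-1 v2=-1 v3=0

Answer: 2,3 0,1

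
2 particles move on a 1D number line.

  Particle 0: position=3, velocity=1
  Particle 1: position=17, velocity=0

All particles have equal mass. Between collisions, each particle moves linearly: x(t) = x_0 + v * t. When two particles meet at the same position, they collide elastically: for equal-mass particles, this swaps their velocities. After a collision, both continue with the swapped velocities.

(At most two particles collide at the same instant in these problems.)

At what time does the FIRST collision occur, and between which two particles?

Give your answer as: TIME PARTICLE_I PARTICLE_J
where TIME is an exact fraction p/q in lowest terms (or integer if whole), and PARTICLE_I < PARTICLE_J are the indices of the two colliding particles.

Pair (0,1): pos 3,17 vel 1,0 -> gap=14, closing at 1/unit, collide at t=14
Earliest collision: t=14 between 0 and 1

Answer: 14 0 1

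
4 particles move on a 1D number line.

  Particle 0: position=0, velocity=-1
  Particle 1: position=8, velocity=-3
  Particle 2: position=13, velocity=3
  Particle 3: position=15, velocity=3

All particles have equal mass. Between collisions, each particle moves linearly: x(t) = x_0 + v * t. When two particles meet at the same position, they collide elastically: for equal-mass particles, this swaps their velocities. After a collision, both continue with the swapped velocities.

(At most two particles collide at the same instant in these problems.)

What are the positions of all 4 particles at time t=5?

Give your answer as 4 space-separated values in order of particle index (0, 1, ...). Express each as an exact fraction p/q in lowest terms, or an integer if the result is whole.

Answer: -7 -5 28 30

Derivation:
Collision at t=4: particles 0 and 1 swap velocities; positions: p0=-4 p1=-4 p2=25 p3=27; velocities now: v0=-3 v1=-1 v2=3 v3=3
Advance to t=5 (no further collisions before then); velocities: v0=-3 v1=-1 v2=3 v3=3; positions = -7 -5 28 30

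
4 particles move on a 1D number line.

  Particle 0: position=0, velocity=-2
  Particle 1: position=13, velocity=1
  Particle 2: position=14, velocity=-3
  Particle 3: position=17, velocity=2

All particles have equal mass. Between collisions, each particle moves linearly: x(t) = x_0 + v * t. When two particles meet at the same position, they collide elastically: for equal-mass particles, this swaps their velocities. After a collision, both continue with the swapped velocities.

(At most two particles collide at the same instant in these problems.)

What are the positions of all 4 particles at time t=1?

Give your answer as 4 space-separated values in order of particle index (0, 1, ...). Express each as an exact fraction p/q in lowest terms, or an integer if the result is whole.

Collision at t=1/4: particles 1 and 2 swap velocities; positions: p0=-1/2 p1=53/4 p2=53/4 p3=35/2; velocities now: v0=-2 v1=-3 v2=1 v3=2
Advance to t=1 (no further collisions before then); velocities: v0=-2 v1=-3 v2=1 v3=2; positions = -2 11 14 19

Answer: -2 11 14 19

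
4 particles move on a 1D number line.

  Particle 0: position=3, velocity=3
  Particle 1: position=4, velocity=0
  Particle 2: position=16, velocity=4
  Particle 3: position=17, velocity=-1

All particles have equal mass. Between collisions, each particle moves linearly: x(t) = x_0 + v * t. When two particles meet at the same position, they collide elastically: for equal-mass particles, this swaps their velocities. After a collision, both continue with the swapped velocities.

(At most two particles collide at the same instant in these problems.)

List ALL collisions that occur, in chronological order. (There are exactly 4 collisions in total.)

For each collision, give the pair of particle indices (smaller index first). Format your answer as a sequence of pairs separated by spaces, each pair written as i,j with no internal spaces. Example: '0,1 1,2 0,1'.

Collision at t=1/5: particles 2 and 3 swap velocities; positions: p0=18/5 p1=4 p2=84/5 p3=84/5; velocities now: v0=3 v1=0 v2=-1 v3=4
Collision at t=1/3: particles 0 and 1 swap velocities; positions: p0=4 p1=4 p2=50/3 p3=52/3; velocities now: v0=0 v1=3 v2=-1 v3=4
Collision at t=7/2: particles 1 and 2 swap velocities; positions: p0=4 p1=27/2 p2=27/2 p3=30; velocities now: v0=0 v1=-1 v2=3 v3=4
Collision at t=13: particles 0 and 1 swap velocities; positions: p0=4 p1=4 p2=42 p3=68; velocities now: v0=-1 v1=0 v2=3 v3=4

Answer: 2,3 0,1 1,2 0,1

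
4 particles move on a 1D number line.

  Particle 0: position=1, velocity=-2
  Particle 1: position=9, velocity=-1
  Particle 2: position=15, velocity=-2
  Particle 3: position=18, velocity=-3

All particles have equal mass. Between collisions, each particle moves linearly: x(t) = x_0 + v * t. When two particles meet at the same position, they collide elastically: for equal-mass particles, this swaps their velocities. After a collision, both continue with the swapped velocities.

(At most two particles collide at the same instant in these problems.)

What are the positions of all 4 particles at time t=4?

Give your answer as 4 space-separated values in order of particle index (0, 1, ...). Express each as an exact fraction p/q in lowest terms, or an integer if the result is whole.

Collision at t=3: particles 2 and 3 swap velocities; positions: p0=-5 p1=6 p2=9 p3=9; velocities now: v0=-2 v1=-1 v2=-3 v3=-2
Advance to t=4 (no further collisions before then); velocities: v0=-2 v1=-1 v2=-3 v3=-2; positions = -7 5 6 7

Answer: -7 5 6 7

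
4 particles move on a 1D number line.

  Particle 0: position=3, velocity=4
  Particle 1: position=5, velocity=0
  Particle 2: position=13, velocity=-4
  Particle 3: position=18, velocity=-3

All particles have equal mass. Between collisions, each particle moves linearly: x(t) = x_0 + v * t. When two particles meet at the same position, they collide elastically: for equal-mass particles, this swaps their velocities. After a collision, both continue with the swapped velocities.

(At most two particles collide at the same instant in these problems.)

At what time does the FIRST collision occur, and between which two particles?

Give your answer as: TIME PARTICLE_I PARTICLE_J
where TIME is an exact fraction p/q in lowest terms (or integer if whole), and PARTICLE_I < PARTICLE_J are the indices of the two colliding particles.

Pair (0,1): pos 3,5 vel 4,0 -> gap=2, closing at 4/unit, collide at t=1/2
Pair (1,2): pos 5,13 vel 0,-4 -> gap=8, closing at 4/unit, collide at t=2
Pair (2,3): pos 13,18 vel -4,-3 -> not approaching (rel speed -1 <= 0)
Earliest collision: t=1/2 between 0 and 1

Answer: 1/2 0 1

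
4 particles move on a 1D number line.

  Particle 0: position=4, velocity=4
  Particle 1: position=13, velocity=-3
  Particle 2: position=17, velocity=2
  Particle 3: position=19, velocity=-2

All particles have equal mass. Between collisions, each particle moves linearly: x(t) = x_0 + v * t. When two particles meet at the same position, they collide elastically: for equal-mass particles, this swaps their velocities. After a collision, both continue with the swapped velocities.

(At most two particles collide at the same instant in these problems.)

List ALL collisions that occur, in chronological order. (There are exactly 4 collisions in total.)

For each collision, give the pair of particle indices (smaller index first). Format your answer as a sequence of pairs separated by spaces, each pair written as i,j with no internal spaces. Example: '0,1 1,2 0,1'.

Collision at t=1/2: particles 2 and 3 swap velocities; positions: p0=6 p1=23/2 p2=18 p3=18; velocities now: v0=4 v1=-3 v2=-2 v3=2
Collision at t=9/7: particles 0 and 1 swap velocities; positions: p0=64/7 p1=64/7 p2=115/7 p3=137/7; velocities now: v0=-3 v1=4 v2=-2 v3=2
Collision at t=5/2: particles 1 and 2 swap velocities; positions: p0=11/2 p1=14 p2=14 p3=22; velocities now: v0=-3 v1=-2 v2=4 v3=2
Collision at t=13/2: particles 2 and 3 swap velocities; positions: p0=-13/2 p1=6 p2=30 p3=30; velocities now: v0=-3 v1=-2 v2=2 v3=4

Answer: 2,3 0,1 1,2 2,3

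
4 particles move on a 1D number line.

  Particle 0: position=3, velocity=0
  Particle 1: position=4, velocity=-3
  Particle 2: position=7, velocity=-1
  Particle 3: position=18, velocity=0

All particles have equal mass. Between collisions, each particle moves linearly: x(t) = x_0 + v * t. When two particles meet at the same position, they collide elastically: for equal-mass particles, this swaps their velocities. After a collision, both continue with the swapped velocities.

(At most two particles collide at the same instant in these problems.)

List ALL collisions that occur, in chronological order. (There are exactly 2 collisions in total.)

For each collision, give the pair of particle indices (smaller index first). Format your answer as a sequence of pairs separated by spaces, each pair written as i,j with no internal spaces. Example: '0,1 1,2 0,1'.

Collision at t=1/3: particles 0 and 1 swap velocities; positions: p0=3 p1=3 p2=20/3 p3=18; velocities now: v0=-3 v1=0 v2=-1 v3=0
Collision at t=4: particles 1 and 2 swap velocities; positions: p0=-8 p1=3 p2=3 p3=18; velocities now: v0=-3 v1=-1 v2=0 v3=0

Answer: 0,1 1,2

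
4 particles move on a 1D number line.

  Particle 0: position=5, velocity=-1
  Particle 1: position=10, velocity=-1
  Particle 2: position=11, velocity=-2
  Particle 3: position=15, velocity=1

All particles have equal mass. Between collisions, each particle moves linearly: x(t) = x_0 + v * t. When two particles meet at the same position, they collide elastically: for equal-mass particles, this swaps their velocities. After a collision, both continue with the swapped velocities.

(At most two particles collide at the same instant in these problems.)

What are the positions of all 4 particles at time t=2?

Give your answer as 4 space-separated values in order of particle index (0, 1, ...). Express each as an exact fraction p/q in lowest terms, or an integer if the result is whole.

Answer: 3 7 8 17

Derivation:
Collision at t=1: particles 1 and 2 swap velocities; positions: p0=4 p1=9 p2=9 p3=16; velocities now: v0=-1 v1=-2 v2=-1 v3=1
Advance to t=2 (no further collisions before then); velocities: v0=-1 v1=-2 v2=-1 v3=1; positions = 3 7 8 17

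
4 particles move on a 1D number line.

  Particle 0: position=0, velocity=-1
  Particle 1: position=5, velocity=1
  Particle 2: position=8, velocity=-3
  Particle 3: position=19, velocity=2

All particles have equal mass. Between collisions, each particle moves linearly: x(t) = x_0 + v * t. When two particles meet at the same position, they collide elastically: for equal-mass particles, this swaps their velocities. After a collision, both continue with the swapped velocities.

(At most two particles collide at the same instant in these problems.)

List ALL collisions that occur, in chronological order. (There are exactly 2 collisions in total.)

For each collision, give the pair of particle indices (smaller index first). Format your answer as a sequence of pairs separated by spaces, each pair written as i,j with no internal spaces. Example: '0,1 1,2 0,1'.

Collision at t=3/4: particles 1 and 2 swap velocities; positions: p0=-3/4 p1=23/4 p2=23/4 p3=41/2; velocities now: v0=-1 v1=-3 v2=1 v3=2
Collision at t=4: particles 0 and 1 swap velocities; positions: p0=-4 p1=-4 p2=9 p3=27; velocities now: v0=-3 v1=-1 v2=1 v3=2

Answer: 1,2 0,1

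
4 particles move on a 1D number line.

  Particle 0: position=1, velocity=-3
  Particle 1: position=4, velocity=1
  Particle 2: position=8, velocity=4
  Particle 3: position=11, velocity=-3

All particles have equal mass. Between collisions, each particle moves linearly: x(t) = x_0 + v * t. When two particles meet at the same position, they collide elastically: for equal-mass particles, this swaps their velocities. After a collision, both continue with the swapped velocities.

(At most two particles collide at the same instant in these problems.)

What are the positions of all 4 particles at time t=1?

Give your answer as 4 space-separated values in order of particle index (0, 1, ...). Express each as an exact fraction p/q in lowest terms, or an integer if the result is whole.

Collision at t=3/7: particles 2 and 3 swap velocities; positions: p0=-2/7 p1=31/7 p2=68/7 p3=68/7; velocities now: v0=-3 v1=1 v2=-3 v3=4
Advance to t=1 (no further collisions before then); velocities: v0=-3 v1=1 v2=-3 v3=4; positions = -2 5 8 12

Answer: -2 5 8 12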